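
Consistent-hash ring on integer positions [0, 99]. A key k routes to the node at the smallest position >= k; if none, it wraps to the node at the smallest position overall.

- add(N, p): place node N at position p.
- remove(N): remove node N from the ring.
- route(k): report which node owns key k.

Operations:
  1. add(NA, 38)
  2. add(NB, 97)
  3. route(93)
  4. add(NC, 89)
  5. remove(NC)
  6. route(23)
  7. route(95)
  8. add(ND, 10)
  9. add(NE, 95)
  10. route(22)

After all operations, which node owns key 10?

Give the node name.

Op 1: add NA@38 -> ring=[38:NA]
Op 2: add NB@97 -> ring=[38:NA,97:NB]
Op 3: route key 93: smallest pos >= 93 is 97 -> NB
Op 4: add NC@89 -> ring=[38:NA,89:NC,97:NB]
Op 5: remove NC -> ring=[38:NA,97:NB]
Op 6: route key 23: smallest pos >= 23 is 38 -> NA
Op 7: route key 95: smallest pos >= 95 is 97 -> NB
Op 8: add ND@10 -> ring=[10:ND,38:NA,97:NB]
Op 9: add NE@95 -> ring=[10:ND,38:NA,95:NE,97:NB]
Op 10: route key 22: smallest pos >= 22 is 38 -> NA
Final route key 10: smallest pos >= 10 is 10 -> ND

Answer: ND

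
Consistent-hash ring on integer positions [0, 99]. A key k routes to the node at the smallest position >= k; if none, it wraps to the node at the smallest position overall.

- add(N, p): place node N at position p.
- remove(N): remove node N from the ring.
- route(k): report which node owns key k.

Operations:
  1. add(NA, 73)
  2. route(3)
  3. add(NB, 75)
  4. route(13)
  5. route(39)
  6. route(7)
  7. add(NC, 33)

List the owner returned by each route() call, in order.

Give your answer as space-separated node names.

Answer: NA NA NA NA

Derivation:
Op 1: add NA@73 -> ring=[73:NA]
Op 2: route key 3: smallest pos >= 3 is 73 -> NA
Op 3: add NB@75 -> ring=[73:NA,75:NB]
Op 4: route key 13: smallest pos >= 13 is 73 -> NA
Op 5: route key 39: smallest pos >= 39 is 73 -> NA
Op 6: route key 7: smallest pos >= 7 is 73 -> NA
Op 7: add NC@33 -> ring=[33:NC,73:NA,75:NB]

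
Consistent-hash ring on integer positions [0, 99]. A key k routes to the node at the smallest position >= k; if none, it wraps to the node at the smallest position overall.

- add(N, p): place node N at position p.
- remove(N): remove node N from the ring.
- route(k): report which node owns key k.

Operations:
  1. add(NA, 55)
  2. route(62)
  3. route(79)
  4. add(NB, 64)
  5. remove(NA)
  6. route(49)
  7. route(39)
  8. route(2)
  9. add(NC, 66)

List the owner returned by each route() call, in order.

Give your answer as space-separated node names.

Answer: NA NA NB NB NB

Derivation:
Op 1: add NA@55 -> ring=[55:NA]
Op 2: route key 62: none >= 62, wrap to smallest pos 55 -> NA
Op 3: route key 79: none >= 79, wrap to smallest pos 55 -> NA
Op 4: add NB@64 -> ring=[55:NA,64:NB]
Op 5: remove NA -> ring=[64:NB]
Op 6: route key 49: smallest pos >= 49 is 64 -> NB
Op 7: route key 39: smallest pos >= 39 is 64 -> NB
Op 8: route key 2: smallest pos >= 2 is 64 -> NB
Op 9: add NC@66 -> ring=[64:NB,66:NC]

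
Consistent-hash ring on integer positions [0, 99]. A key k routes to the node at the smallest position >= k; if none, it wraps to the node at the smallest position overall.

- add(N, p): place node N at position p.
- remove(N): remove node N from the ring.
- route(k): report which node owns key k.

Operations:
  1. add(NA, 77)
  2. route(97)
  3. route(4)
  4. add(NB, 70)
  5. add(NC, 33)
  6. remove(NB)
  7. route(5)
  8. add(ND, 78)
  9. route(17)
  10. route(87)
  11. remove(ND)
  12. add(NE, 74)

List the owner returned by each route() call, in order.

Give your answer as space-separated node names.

Answer: NA NA NC NC NC

Derivation:
Op 1: add NA@77 -> ring=[77:NA]
Op 2: route key 97: none >= 97, wrap to smallest pos 77 -> NA
Op 3: route key 4: smallest pos >= 4 is 77 -> NA
Op 4: add NB@70 -> ring=[70:NB,77:NA]
Op 5: add NC@33 -> ring=[33:NC,70:NB,77:NA]
Op 6: remove NB -> ring=[33:NC,77:NA]
Op 7: route key 5: smallest pos >= 5 is 33 -> NC
Op 8: add ND@78 -> ring=[33:NC,77:NA,78:ND]
Op 9: route key 17: smallest pos >= 17 is 33 -> NC
Op 10: route key 87: none >= 87, wrap to smallest pos 33 -> NC
Op 11: remove ND -> ring=[33:NC,77:NA]
Op 12: add NE@74 -> ring=[33:NC,74:NE,77:NA]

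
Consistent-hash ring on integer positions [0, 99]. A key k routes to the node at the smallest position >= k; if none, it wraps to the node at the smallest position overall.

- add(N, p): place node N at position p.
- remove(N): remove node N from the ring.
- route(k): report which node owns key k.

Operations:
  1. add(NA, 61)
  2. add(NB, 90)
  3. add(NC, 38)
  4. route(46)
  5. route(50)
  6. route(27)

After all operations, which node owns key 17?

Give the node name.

Op 1: add NA@61 -> ring=[61:NA]
Op 2: add NB@90 -> ring=[61:NA,90:NB]
Op 3: add NC@38 -> ring=[38:NC,61:NA,90:NB]
Op 4: route key 46: smallest pos >= 46 is 61 -> NA
Op 5: route key 50: smallest pos >= 50 is 61 -> NA
Op 6: route key 27: smallest pos >= 27 is 38 -> NC
Final route key 17: smallest pos >= 17 is 38 -> NC

Answer: NC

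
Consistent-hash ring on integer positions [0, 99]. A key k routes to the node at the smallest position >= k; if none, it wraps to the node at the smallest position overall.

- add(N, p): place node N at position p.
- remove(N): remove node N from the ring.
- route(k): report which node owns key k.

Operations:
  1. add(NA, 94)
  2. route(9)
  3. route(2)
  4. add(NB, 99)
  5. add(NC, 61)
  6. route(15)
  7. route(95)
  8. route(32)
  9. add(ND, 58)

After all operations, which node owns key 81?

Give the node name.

Op 1: add NA@94 -> ring=[94:NA]
Op 2: route key 9: smallest pos >= 9 is 94 -> NA
Op 3: route key 2: smallest pos >= 2 is 94 -> NA
Op 4: add NB@99 -> ring=[94:NA,99:NB]
Op 5: add NC@61 -> ring=[61:NC,94:NA,99:NB]
Op 6: route key 15: smallest pos >= 15 is 61 -> NC
Op 7: route key 95: smallest pos >= 95 is 99 -> NB
Op 8: route key 32: smallest pos >= 32 is 61 -> NC
Op 9: add ND@58 -> ring=[58:ND,61:NC,94:NA,99:NB]
Final route key 81: smallest pos >= 81 is 94 -> NA

Answer: NA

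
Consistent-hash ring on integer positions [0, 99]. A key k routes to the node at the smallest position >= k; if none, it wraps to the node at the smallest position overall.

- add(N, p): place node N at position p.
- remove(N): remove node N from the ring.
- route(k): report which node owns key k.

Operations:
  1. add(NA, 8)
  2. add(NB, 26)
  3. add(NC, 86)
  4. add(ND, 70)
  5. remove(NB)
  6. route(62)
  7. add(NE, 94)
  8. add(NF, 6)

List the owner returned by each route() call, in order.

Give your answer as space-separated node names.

Op 1: add NA@8 -> ring=[8:NA]
Op 2: add NB@26 -> ring=[8:NA,26:NB]
Op 3: add NC@86 -> ring=[8:NA,26:NB,86:NC]
Op 4: add ND@70 -> ring=[8:NA,26:NB,70:ND,86:NC]
Op 5: remove NB -> ring=[8:NA,70:ND,86:NC]
Op 6: route key 62: smallest pos >= 62 is 70 -> ND
Op 7: add NE@94 -> ring=[8:NA,70:ND,86:NC,94:NE]
Op 8: add NF@6 -> ring=[6:NF,8:NA,70:ND,86:NC,94:NE]

Answer: ND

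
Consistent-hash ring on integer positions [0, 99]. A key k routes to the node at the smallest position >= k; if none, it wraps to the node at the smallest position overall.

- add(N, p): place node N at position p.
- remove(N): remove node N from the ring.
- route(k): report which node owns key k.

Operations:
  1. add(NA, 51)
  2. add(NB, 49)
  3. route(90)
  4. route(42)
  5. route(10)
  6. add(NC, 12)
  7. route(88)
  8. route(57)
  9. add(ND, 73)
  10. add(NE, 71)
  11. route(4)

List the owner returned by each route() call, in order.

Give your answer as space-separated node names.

Op 1: add NA@51 -> ring=[51:NA]
Op 2: add NB@49 -> ring=[49:NB,51:NA]
Op 3: route key 90: none >= 90, wrap to smallest pos 49 -> NB
Op 4: route key 42: smallest pos >= 42 is 49 -> NB
Op 5: route key 10: smallest pos >= 10 is 49 -> NB
Op 6: add NC@12 -> ring=[12:NC,49:NB,51:NA]
Op 7: route key 88: none >= 88, wrap to smallest pos 12 -> NC
Op 8: route key 57: none >= 57, wrap to smallest pos 12 -> NC
Op 9: add ND@73 -> ring=[12:NC,49:NB,51:NA,73:ND]
Op 10: add NE@71 -> ring=[12:NC,49:NB,51:NA,71:NE,73:ND]
Op 11: route key 4: smallest pos >= 4 is 12 -> NC

Answer: NB NB NB NC NC NC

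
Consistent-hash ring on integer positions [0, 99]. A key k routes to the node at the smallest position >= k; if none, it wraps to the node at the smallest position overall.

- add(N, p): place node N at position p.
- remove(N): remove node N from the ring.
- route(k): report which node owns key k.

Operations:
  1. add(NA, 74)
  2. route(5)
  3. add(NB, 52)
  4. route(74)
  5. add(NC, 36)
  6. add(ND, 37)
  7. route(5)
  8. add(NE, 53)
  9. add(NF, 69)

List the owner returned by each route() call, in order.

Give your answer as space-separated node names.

Answer: NA NA NC

Derivation:
Op 1: add NA@74 -> ring=[74:NA]
Op 2: route key 5: smallest pos >= 5 is 74 -> NA
Op 3: add NB@52 -> ring=[52:NB,74:NA]
Op 4: route key 74: smallest pos >= 74 is 74 -> NA
Op 5: add NC@36 -> ring=[36:NC,52:NB,74:NA]
Op 6: add ND@37 -> ring=[36:NC,37:ND,52:NB,74:NA]
Op 7: route key 5: smallest pos >= 5 is 36 -> NC
Op 8: add NE@53 -> ring=[36:NC,37:ND,52:NB,53:NE,74:NA]
Op 9: add NF@69 -> ring=[36:NC,37:ND,52:NB,53:NE,69:NF,74:NA]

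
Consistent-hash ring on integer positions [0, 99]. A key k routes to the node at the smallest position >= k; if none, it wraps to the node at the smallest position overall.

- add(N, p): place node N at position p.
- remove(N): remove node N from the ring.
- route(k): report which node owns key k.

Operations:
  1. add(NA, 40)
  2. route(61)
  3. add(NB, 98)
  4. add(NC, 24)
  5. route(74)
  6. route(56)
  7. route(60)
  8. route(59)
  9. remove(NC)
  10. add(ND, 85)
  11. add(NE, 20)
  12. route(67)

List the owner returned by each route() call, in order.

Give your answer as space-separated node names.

Answer: NA NB NB NB NB ND

Derivation:
Op 1: add NA@40 -> ring=[40:NA]
Op 2: route key 61: none >= 61, wrap to smallest pos 40 -> NA
Op 3: add NB@98 -> ring=[40:NA,98:NB]
Op 4: add NC@24 -> ring=[24:NC,40:NA,98:NB]
Op 5: route key 74: smallest pos >= 74 is 98 -> NB
Op 6: route key 56: smallest pos >= 56 is 98 -> NB
Op 7: route key 60: smallest pos >= 60 is 98 -> NB
Op 8: route key 59: smallest pos >= 59 is 98 -> NB
Op 9: remove NC -> ring=[40:NA,98:NB]
Op 10: add ND@85 -> ring=[40:NA,85:ND,98:NB]
Op 11: add NE@20 -> ring=[20:NE,40:NA,85:ND,98:NB]
Op 12: route key 67: smallest pos >= 67 is 85 -> ND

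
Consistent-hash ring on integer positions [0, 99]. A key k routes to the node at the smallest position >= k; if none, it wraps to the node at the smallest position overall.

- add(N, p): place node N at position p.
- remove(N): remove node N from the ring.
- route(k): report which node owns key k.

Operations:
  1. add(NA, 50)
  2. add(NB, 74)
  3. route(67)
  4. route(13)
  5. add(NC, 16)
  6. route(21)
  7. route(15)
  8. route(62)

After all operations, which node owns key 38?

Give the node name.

Op 1: add NA@50 -> ring=[50:NA]
Op 2: add NB@74 -> ring=[50:NA,74:NB]
Op 3: route key 67: smallest pos >= 67 is 74 -> NB
Op 4: route key 13: smallest pos >= 13 is 50 -> NA
Op 5: add NC@16 -> ring=[16:NC,50:NA,74:NB]
Op 6: route key 21: smallest pos >= 21 is 50 -> NA
Op 7: route key 15: smallest pos >= 15 is 16 -> NC
Op 8: route key 62: smallest pos >= 62 is 74 -> NB
Final route key 38: smallest pos >= 38 is 50 -> NA

Answer: NA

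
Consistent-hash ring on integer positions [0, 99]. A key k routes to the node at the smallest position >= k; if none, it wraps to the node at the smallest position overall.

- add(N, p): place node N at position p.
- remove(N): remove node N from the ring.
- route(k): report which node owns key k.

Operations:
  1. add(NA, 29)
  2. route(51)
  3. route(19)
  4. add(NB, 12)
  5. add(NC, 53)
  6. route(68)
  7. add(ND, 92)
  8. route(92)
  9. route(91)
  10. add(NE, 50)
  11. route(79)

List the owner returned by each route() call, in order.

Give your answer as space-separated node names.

Op 1: add NA@29 -> ring=[29:NA]
Op 2: route key 51: none >= 51, wrap to smallest pos 29 -> NA
Op 3: route key 19: smallest pos >= 19 is 29 -> NA
Op 4: add NB@12 -> ring=[12:NB,29:NA]
Op 5: add NC@53 -> ring=[12:NB,29:NA,53:NC]
Op 6: route key 68: none >= 68, wrap to smallest pos 12 -> NB
Op 7: add ND@92 -> ring=[12:NB,29:NA,53:NC,92:ND]
Op 8: route key 92: smallest pos >= 92 is 92 -> ND
Op 9: route key 91: smallest pos >= 91 is 92 -> ND
Op 10: add NE@50 -> ring=[12:NB,29:NA,50:NE,53:NC,92:ND]
Op 11: route key 79: smallest pos >= 79 is 92 -> ND

Answer: NA NA NB ND ND ND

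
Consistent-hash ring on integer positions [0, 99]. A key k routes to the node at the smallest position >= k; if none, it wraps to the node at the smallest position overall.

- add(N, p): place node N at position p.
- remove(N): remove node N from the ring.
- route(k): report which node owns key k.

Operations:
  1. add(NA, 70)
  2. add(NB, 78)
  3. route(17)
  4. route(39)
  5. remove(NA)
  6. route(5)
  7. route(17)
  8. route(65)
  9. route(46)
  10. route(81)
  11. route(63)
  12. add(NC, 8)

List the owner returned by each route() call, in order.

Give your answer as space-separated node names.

Op 1: add NA@70 -> ring=[70:NA]
Op 2: add NB@78 -> ring=[70:NA,78:NB]
Op 3: route key 17: smallest pos >= 17 is 70 -> NA
Op 4: route key 39: smallest pos >= 39 is 70 -> NA
Op 5: remove NA -> ring=[78:NB]
Op 6: route key 5: smallest pos >= 5 is 78 -> NB
Op 7: route key 17: smallest pos >= 17 is 78 -> NB
Op 8: route key 65: smallest pos >= 65 is 78 -> NB
Op 9: route key 46: smallest pos >= 46 is 78 -> NB
Op 10: route key 81: none >= 81, wrap to smallest pos 78 -> NB
Op 11: route key 63: smallest pos >= 63 is 78 -> NB
Op 12: add NC@8 -> ring=[8:NC,78:NB]

Answer: NA NA NB NB NB NB NB NB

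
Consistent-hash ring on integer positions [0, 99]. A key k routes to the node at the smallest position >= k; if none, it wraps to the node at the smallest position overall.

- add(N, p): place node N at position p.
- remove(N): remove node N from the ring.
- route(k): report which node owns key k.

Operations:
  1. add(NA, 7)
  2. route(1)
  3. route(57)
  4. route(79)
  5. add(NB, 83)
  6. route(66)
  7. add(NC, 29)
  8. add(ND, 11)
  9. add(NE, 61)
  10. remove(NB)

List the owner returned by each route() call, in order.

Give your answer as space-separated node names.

Answer: NA NA NA NB

Derivation:
Op 1: add NA@7 -> ring=[7:NA]
Op 2: route key 1: smallest pos >= 1 is 7 -> NA
Op 3: route key 57: none >= 57, wrap to smallest pos 7 -> NA
Op 4: route key 79: none >= 79, wrap to smallest pos 7 -> NA
Op 5: add NB@83 -> ring=[7:NA,83:NB]
Op 6: route key 66: smallest pos >= 66 is 83 -> NB
Op 7: add NC@29 -> ring=[7:NA,29:NC,83:NB]
Op 8: add ND@11 -> ring=[7:NA,11:ND,29:NC,83:NB]
Op 9: add NE@61 -> ring=[7:NA,11:ND,29:NC,61:NE,83:NB]
Op 10: remove NB -> ring=[7:NA,11:ND,29:NC,61:NE]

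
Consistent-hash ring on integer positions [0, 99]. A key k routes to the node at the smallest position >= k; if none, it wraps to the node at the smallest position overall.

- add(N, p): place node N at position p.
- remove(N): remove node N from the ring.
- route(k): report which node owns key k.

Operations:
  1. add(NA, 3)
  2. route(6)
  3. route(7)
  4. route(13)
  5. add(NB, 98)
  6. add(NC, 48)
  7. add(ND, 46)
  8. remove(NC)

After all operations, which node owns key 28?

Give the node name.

Op 1: add NA@3 -> ring=[3:NA]
Op 2: route key 6: none >= 6, wrap to smallest pos 3 -> NA
Op 3: route key 7: none >= 7, wrap to smallest pos 3 -> NA
Op 4: route key 13: none >= 13, wrap to smallest pos 3 -> NA
Op 5: add NB@98 -> ring=[3:NA,98:NB]
Op 6: add NC@48 -> ring=[3:NA,48:NC,98:NB]
Op 7: add ND@46 -> ring=[3:NA,46:ND,48:NC,98:NB]
Op 8: remove NC -> ring=[3:NA,46:ND,98:NB]
Final route key 28: smallest pos >= 28 is 46 -> ND

Answer: ND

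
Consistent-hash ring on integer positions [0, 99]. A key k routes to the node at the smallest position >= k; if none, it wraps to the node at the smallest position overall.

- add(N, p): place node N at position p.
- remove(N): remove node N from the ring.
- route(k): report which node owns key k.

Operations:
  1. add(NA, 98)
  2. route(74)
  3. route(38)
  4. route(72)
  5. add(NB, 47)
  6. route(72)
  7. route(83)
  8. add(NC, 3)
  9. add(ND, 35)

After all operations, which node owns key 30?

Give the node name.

Answer: ND

Derivation:
Op 1: add NA@98 -> ring=[98:NA]
Op 2: route key 74: smallest pos >= 74 is 98 -> NA
Op 3: route key 38: smallest pos >= 38 is 98 -> NA
Op 4: route key 72: smallest pos >= 72 is 98 -> NA
Op 5: add NB@47 -> ring=[47:NB,98:NA]
Op 6: route key 72: smallest pos >= 72 is 98 -> NA
Op 7: route key 83: smallest pos >= 83 is 98 -> NA
Op 8: add NC@3 -> ring=[3:NC,47:NB,98:NA]
Op 9: add ND@35 -> ring=[3:NC,35:ND,47:NB,98:NA]
Final route key 30: smallest pos >= 30 is 35 -> ND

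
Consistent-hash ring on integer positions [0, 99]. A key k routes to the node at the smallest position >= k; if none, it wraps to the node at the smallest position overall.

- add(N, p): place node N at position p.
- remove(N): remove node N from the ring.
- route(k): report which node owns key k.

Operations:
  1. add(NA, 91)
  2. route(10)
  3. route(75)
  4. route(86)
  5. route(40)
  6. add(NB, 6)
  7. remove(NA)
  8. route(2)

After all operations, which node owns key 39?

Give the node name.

Op 1: add NA@91 -> ring=[91:NA]
Op 2: route key 10: smallest pos >= 10 is 91 -> NA
Op 3: route key 75: smallest pos >= 75 is 91 -> NA
Op 4: route key 86: smallest pos >= 86 is 91 -> NA
Op 5: route key 40: smallest pos >= 40 is 91 -> NA
Op 6: add NB@6 -> ring=[6:NB,91:NA]
Op 7: remove NA -> ring=[6:NB]
Op 8: route key 2: smallest pos >= 2 is 6 -> NB
Final route key 39: none >= 39, wrap to smallest pos 6 -> NB

Answer: NB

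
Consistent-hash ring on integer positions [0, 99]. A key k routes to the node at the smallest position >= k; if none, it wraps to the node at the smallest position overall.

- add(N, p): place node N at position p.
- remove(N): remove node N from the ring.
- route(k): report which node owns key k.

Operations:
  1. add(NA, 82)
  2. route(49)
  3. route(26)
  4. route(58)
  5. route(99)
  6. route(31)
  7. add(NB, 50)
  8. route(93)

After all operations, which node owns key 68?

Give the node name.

Op 1: add NA@82 -> ring=[82:NA]
Op 2: route key 49: smallest pos >= 49 is 82 -> NA
Op 3: route key 26: smallest pos >= 26 is 82 -> NA
Op 4: route key 58: smallest pos >= 58 is 82 -> NA
Op 5: route key 99: none >= 99, wrap to smallest pos 82 -> NA
Op 6: route key 31: smallest pos >= 31 is 82 -> NA
Op 7: add NB@50 -> ring=[50:NB,82:NA]
Op 8: route key 93: none >= 93, wrap to smallest pos 50 -> NB
Final route key 68: smallest pos >= 68 is 82 -> NA

Answer: NA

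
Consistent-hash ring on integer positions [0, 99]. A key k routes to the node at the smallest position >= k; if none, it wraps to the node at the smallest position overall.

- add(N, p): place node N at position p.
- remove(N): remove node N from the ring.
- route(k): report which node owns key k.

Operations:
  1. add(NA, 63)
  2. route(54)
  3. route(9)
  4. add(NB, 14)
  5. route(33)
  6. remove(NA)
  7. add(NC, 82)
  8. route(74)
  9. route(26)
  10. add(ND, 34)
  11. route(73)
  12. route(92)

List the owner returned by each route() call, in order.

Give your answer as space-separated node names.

Answer: NA NA NA NC NC NC NB

Derivation:
Op 1: add NA@63 -> ring=[63:NA]
Op 2: route key 54: smallest pos >= 54 is 63 -> NA
Op 3: route key 9: smallest pos >= 9 is 63 -> NA
Op 4: add NB@14 -> ring=[14:NB,63:NA]
Op 5: route key 33: smallest pos >= 33 is 63 -> NA
Op 6: remove NA -> ring=[14:NB]
Op 7: add NC@82 -> ring=[14:NB,82:NC]
Op 8: route key 74: smallest pos >= 74 is 82 -> NC
Op 9: route key 26: smallest pos >= 26 is 82 -> NC
Op 10: add ND@34 -> ring=[14:NB,34:ND,82:NC]
Op 11: route key 73: smallest pos >= 73 is 82 -> NC
Op 12: route key 92: none >= 92, wrap to smallest pos 14 -> NB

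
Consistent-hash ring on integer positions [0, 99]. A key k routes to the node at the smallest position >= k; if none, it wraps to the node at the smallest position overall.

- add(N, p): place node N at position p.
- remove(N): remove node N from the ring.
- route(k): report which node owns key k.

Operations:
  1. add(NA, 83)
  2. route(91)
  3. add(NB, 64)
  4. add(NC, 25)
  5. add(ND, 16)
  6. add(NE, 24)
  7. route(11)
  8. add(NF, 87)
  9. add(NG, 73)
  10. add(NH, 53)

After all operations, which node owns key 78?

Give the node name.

Op 1: add NA@83 -> ring=[83:NA]
Op 2: route key 91: none >= 91, wrap to smallest pos 83 -> NA
Op 3: add NB@64 -> ring=[64:NB,83:NA]
Op 4: add NC@25 -> ring=[25:NC,64:NB,83:NA]
Op 5: add ND@16 -> ring=[16:ND,25:NC,64:NB,83:NA]
Op 6: add NE@24 -> ring=[16:ND,24:NE,25:NC,64:NB,83:NA]
Op 7: route key 11: smallest pos >= 11 is 16 -> ND
Op 8: add NF@87 -> ring=[16:ND,24:NE,25:NC,64:NB,83:NA,87:NF]
Op 9: add NG@73 -> ring=[16:ND,24:NE,25:NC,64:NB,73:NG,83:NA,87:NF]
Op 10: add NH@53 -> ring=[16:ND,24:NE,25:NC,53:NH,64:NB,73:NG,83:NA,87:NF]
Final route key 78: smallest pos >= 78 is 83 -> NA

Answer: NA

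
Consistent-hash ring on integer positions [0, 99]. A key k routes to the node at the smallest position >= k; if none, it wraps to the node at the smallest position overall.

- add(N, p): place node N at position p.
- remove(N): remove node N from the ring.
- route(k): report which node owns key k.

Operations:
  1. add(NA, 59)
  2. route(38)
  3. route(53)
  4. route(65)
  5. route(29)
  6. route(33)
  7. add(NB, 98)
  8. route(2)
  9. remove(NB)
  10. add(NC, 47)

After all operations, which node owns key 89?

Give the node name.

Op 1: add NA@59 -> ring=[59:NA]
Op 2: route key 38: smallest pos >= 38 is 59 -> NA
Op 3: route key 53: smallest pos >= 53 is 59 -> NA
Op 4: route key 65: none >= 65, wrap to smallest pos 59 -> NA
Op 5: route key 29: smallest pos >= 29 is 59 -> NA
Op 6: route key 33: smallest pos >= 33 is 59 -> NA
Op 7: add NB@98 -> ring=[59:NA,98:NB]
Op 8: route key 2: smallest pos >= 2 is 59 -> NA
Op 9: remove NB -> ring=[59:NA]
Op 10: add NC@47 -> ring=[47:NC,59:NA]
Final route key 89: none >= 89, wrap to smallest pos 47 -> NC

Answer: NC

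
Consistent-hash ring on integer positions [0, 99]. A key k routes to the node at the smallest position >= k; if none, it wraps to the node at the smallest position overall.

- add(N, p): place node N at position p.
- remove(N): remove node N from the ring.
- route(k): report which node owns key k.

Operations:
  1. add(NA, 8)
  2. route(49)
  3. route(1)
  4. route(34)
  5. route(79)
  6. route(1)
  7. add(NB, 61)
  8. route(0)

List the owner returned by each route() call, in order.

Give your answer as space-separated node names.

Answer: NA NA NA NA NA NA

Derivation:
Op 1: add NA@8 -> ring=[8:NA]
Op 2: route key 49: none >= 49, wrap to smallest pos 8 -> NA
Op 3: route key 1: smallest pos >= 1 is 8 -> NA
Op 4: route key 34: none >= 34, wrap to smallest pos 8 -> NA
Op 5: route key 79: none >= 79, wrap to smallest pos 8 -> NA
Op 6: route key 1: smallest pos >= 1 is 8 -> NA
Op 7: add NB@61 -> ring=[8:NA,61:NB]
Op 8: route key 0: smallest pos >= 0 is 8 -> NA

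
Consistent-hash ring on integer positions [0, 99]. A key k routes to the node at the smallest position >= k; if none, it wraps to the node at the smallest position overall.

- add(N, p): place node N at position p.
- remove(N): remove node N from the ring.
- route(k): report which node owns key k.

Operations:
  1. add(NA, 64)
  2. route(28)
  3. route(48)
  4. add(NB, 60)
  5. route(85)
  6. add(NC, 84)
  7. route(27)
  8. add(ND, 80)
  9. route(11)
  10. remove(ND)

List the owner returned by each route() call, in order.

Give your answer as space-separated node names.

Answer: NA NA NB NB NB

Derivation:
Op 1: add NA@64 -> ring=[64:NA]
Op 2: route key 28: smallest pos >= 28 is 64 -> NA
Op 3: route key 48: smallest pos >= 48 is 64 -> NA
Op 4: add NB@60 -> ring=[60:NB,64:NA]
Op 5: route key 85: none >= 85, wrap to smallest pos 60 -> NB
Op 6: add NC@84 -> ring=[60:NB,64:NA,84:NC]
Op 7: route key 27: smallest pos >= 27 is 60 -> NB
Op 8: add ND@80 -> ring=[60:NB,64:NA,80:ND,84:NC]
Op 9: route key 11: smallest pos >= 11 is 60 -> NB
Op 10: remove ND -> ring=[60:NB,64:NA,84:NC]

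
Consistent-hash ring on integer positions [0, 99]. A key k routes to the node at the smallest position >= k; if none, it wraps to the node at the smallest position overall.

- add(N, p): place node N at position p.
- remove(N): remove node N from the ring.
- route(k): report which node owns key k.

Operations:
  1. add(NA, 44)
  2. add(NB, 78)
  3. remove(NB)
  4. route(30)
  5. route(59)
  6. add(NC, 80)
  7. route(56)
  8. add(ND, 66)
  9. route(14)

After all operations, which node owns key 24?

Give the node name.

Answer: NA

Derivation:
Op 1: add NA@44 -> ring=[44:NA]
Op 2: add NB@78 -> ring=[44:NA,78:NB]
Op 3: remove NB -> ring=[44:NA]
Op 4: route key 30: smallest pos >= 30 is 44 -> NA
Op 5: route key 59: none >= 59, wrap to smallest pos 44 -> NA
Op 6: add NC@80 -> ring=[44:NA,80:NC]
Op 7: route key 56: smallest pos >= 56 is 80 -> NC
Op 8: add ND@66 -> ring=[44:NA,66:ND,80:NC]
Op 9: route key 14: smallest pos >= 14 is 44 -> NA
Final route key 24: smallest pos >= 24 is 44 -> NA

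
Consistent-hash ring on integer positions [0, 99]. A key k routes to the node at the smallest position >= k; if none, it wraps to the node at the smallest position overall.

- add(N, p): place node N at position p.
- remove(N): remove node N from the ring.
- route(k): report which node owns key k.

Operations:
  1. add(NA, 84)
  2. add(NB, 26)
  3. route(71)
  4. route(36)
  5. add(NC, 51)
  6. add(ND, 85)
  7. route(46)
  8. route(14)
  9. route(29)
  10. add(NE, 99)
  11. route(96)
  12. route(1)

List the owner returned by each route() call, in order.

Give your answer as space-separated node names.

Answer: NA NA NC NB NC NE NB

Derivation:
Op 1: add NA@84 -> ring=[84:NA]
Op 2: add NB@26 -> ring=[26:NB,84:NA]
Op 3: route key 71: smallest pos >= 71 is 84 -> NA
Op 4: route key 36: smallest pos >= 36 is 84 -> NA
Op 5: add NC@51 -> ring=[26:NB,51:NC,84:NA]
Op 6: add ND@85 -> ring=[26:NB,51:NC,84:NA,85:ND]
Op 7: route key 46: smallest pos >= 46 is 51 -> NC
Op 8: route key 14: smallest pos >= 14 is 26 -> NB
Op 9: route key 29: smallest pos >= 29 is 51 -> NC
Op 10: add NE@99 -> ring=[26:NB,51:NC,84:NA,85:ND,99:NE]
Op 11: route key 96: smallest pos >= 96 is 99 -> NE
Op 12: route key 1: smallest pos >= 1 is 26 -> NB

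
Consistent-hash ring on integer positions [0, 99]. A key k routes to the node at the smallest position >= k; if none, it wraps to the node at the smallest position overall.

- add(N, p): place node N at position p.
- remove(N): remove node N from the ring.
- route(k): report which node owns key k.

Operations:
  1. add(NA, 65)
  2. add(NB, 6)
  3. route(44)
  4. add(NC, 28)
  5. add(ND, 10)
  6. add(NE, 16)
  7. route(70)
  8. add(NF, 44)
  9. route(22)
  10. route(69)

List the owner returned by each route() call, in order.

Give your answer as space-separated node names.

Op 1: add NA@65 -> ring=[65:NA]
Op 2: add NB@6 -> ring=[6:NB,65:NA]
Op 3: route key 44: smallest pos >= 44 is 65 -> NA
Op 4: add NC@28 -> ring=[6:NB,28:NC,65:NA]
Op 5: add ND@10 -> ring=[6:NB,10:ND,28:NC,65:NA]
Op 6: add NE@16 -> ring=[6:NB,10:ND,16:NE,28:NC,65:NA]
Op 7: route key 70: none >= 70, wrap to smallest pos 6 -> NB
Op 8: add NF@44 -> ring=[6:NB,10:ND,16:NE,28:NC,44:NF,65:NA]
Op 9: route key 22: smallest pos >= 22 is 28 -> NC
Op 10: route key 69: none >= 69, wrap to smallest pos 6 -> NB

Answer: NA NB NC NB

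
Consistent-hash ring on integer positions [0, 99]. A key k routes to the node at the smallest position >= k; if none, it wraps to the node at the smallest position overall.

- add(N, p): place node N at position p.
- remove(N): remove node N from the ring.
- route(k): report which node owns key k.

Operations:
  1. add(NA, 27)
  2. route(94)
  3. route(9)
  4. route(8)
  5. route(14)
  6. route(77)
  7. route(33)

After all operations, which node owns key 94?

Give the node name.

Answer: NA

Derivation:
Op 1: add NA@27 -> ring=[27:NA]
Op 2: route key 94: none >= 94, wrap to smallest pos 27 -> NA
Op 3: route key 9: smallest pos >= 9 is 27 -> NA
Op 4: route key 8: smallest pos >= 8 is 27 -> NA
Op 5: route key 14: smallest pos >= 14 is 27 -> NA
Op 6: route key 77: none >= 77, wrap to smallest pos 27 -> NA
Op 7: route key 33: none >= 33, wrap to smallest pos 27 -> NA
Final route key 94: none >= 94, wrap to smallest pos 27 -> NA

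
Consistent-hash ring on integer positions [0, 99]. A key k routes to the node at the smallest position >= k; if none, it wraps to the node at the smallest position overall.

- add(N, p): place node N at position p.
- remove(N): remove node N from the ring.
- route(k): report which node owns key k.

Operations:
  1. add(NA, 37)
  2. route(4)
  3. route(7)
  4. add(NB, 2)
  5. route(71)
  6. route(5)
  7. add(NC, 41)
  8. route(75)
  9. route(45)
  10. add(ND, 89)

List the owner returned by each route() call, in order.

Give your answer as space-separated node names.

Op 1: add NA@37 -> ring=[37:NA]
Op 2: route key 4: smallest pos >= 4 is 37 -> NA
Op 3: route key 7: smallest pos >= 7 is 37 -> NA
Op 4: add NB@2 -> ring=[2:NB,37:NA]
Op 5: route key 71: none >= 71, wrap to smallest pos 2 -> NB
Op 6: route key 5: smallest pos >= 5 is 37 -> NA
Op 7: add NC@41 -> ring=[2:NB,37:NA,41:NC]
Op 8: route key 75: none >= 75, wrap to smallest pos 2 -> NB
Op 9: route key 45: none >= 45, wrap to smallest pos 2 -> NB
Op 10: add ND@89 -> ring=[2:NB,37:NA,41:NC,89:ND]

Answer: NA NA NB NA NB NB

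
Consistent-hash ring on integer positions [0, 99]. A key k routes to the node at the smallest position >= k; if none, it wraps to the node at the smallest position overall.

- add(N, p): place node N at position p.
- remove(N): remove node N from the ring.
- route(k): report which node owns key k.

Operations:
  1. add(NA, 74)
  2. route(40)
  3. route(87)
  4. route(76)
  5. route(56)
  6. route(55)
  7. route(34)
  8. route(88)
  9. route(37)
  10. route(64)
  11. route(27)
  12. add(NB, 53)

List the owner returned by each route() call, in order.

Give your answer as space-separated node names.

Answer: NA NA NA NA NA NA NA NA NA NA

Derivation:
Op 1: add NA@74 -> ring=[74:NA]
Op 2: route key 40: smallest pos >= 40 is 74 -> NA
Op 3: route key 87: none >= 87, wrap to smallest pos 74 -> NA
Op 4: route key 76: none >= 76, wrap to smallest pos 74 -> NA
Op 5: route key 56: smallest pos >= 56 is 74 -> NA
Op 6: route key 55: smallest pos >= 55 is 74 -> NA
Op 7: route key 34: smallest pos >= 34 is 74 -> NA
Op 8: route key 88: none >= 88, wrap to smallest pos 74 -> NA
Op 9: route key 37: smallest pos >= 37 is 74 -> NA
Op 10: route key 64: smallest pos >= 64 is 74 -> NA
Op 11: route key 27: smallest pos >= 27 is 74 -> NA
Op 12: add NB@53 -> ring=[53:NB,74:NA]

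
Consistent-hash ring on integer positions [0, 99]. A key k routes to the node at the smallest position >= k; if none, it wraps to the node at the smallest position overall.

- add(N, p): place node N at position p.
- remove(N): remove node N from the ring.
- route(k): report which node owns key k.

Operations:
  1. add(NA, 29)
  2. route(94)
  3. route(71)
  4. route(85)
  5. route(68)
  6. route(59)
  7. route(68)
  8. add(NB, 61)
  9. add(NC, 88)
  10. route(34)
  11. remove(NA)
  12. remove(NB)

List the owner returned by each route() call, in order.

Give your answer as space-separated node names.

Op 1: add NA@29 -> ring=[29:NA]
Op 2: route key 94: none >= 94, wrap to smallest pos 29 -> NA
Op 3: route key 71: none >= 71, wrap to smallest pos 29 -> NA
Op 4: route key 85: none >= 85, wrap to smallest pos 29 -> NA
Op 5: route key 68: none >= 68, wrap to smallest pos 29 -> NA
Op 6: route key 59: none >= 59, wrap to smallest pos 29 -> NA
Op 7: route key 68: none >= 68, wrap to smallest pos 29 -> NA
Op 8: add NB@61 -> ring=[29:NA,61:NB]
Op 9: add NC@88 -> ring=[29:NA,61:NB,88:NC]
Op 10: route key 34: smallest pos >= 34 is 61 -> NB
Op 11: remove NA -> ring=[61:NB,88:NC]
Op 12: remove NB -> ring=[88:NC]

Answer: NA NA NA NA NA NA NB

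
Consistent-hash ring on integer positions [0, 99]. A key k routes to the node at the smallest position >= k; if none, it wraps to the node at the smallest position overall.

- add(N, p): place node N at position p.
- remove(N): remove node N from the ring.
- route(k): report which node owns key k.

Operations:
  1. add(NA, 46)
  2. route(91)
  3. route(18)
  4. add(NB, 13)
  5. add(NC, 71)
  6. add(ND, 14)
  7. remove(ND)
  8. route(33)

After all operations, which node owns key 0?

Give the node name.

Op 1: add NA@46 -> ring=[46:NA]
Op 2: route key 91: none >= 91, wrap to smallest pos 46 -> NA
Op 3: route key 18: smallest pos >= 18 is 46 -> NA
Op 4: add NB@13 -> ring=[13:NB,46:NA]
Op 5: add NC@71 -> ring=[13:NB,46:NA,71:NC]
Op 6: add ND@14 -> ring=[13:NB,14:ND,46:NA,71:NC]
Op 7: remove ND -> ring=[13:NB,46:NA,71:NC]
Op 8: route key 33: smallest pos >= 33 is 46 -> NA
Final route key 0: smallest pos >= 0 is 13 -> NB

Answer: NB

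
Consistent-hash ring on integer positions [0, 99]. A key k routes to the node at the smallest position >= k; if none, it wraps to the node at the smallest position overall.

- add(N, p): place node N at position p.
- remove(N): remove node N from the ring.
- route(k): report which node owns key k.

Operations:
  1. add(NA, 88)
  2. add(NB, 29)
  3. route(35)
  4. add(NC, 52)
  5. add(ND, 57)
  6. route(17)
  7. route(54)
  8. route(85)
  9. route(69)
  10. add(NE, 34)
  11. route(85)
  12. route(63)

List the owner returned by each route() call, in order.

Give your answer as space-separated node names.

Answer: NA NB ND NA NA NA NA

Derivation:
Op 1: add NA@88 -> ring=[88:NA]
Op 2: add NB@29 -> ring=[29:NB,88:NA]
Op 3: route key 35: smallest pos >= 35 is 88 -> NA
Op 4: add NC@52 -> ring=[29:NB,52:NC,88:NA]
Op 5: add ND@57 -> ring=[29:NB,52:NC,57:ND,88:NA]
Op 6: route key 17: smallest pos >= 17 is 29 -> NB
Op 7: route key 54: smallest pos >= 54 is 57 -> ND
Op 8: route key 85: smallest pos >= 85 is 88 -> NA
Op 9: route key 69: smallest pos >= 69 is 88 -> NA
Op 10: add NE@34 -> ring=[29:NB,34:NE,52:NC,57:ND,88:NA]
Op 11: route key 85: smallest pos >= 85 is 88 -> NA
Op 12: route key 63: smallest pos >= 63 is 88 -> NA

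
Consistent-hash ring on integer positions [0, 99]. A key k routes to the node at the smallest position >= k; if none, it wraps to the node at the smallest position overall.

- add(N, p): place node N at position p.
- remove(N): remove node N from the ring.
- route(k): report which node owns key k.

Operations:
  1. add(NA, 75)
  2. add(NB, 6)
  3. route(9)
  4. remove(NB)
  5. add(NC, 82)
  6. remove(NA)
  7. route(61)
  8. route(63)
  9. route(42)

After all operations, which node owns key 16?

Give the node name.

Op 1: add NA@75 -> ring=[75:NA]
Op 2: add NB@6 -> ring=[6:NB,75:NA]
Op 3: route key 9: smallest pos >= 9 is 75 -> NA
Op 4: remove NB -> ring=[75:NA]
Op 5: add NC@82 -> ring=[75:NA,82:NC]
Op 6: remove NA -> ring=[82:NC]
Op 7: route key 61: smallest pos >= 61 is 82 -> NC
Op 8: route key 63: smallest pos >= 63 is 82 -> NC
Op 9: route key 42: smallest pos >= 42 is 82 -> NC
Final route key 16: smallest pos >= 16 is 82 -> NC

Answer: NC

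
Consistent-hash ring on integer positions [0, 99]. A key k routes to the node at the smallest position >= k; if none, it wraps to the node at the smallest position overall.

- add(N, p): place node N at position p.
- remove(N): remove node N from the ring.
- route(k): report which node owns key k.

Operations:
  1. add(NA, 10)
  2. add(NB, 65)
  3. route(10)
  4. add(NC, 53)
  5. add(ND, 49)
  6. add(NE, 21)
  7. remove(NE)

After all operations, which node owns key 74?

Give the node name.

Op 1: add NA@10 -> ring=[10:NA]
Op 2: add NB@65 -> ring=[10:NA,65:NB]
Op 3: route key 10: smallest pos >= 10 is 10 -> NA
Op 4: add NC@53 -> ring=[10:NA,53:NC,65:NB]
Op 5: add ND@49 -> ring=[10:NA,49:ND,53:NC,65:NB]
Op 6: add NE@21 -> ring=[10:NA,21:NE,49:ND,53:NC,65:NB]
Op 7: remove NE -> ring=[10:NA,49:ND,53:NC,65:NB]
Final route key 74: none >= 74, wrap to smallest pos 10 -> NA

Answer: NA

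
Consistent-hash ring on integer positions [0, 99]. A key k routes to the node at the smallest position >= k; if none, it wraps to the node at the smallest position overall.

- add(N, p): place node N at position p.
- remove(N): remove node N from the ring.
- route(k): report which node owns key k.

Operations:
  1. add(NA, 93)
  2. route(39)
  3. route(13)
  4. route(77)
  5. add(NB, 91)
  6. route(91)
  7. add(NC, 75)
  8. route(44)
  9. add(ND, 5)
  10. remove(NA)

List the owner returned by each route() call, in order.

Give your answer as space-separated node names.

Answer: NA NA NA NB NC

Derivation:
Op 1: add NA@93 -> ring=[93:NA]
Op 2: route key 39: smallest pos >= 39 is 93 -> NA
Op 3: route key 13: smallest pos >= 13 is 93 -> NA
Op 4: route key 77: smallest pos >= 77 is 93 -> NA
Op 5: add NB@91 -> ring=[91:NB,93:NA]
Op 6: route key 91: smallest pos >= 91 is 91 -> NB
Op 7: add NC@75 -> ring=[75:NC,91:NB,93:NA]
Op 8: route key 44: smallest pos >= 44 is 75 -> NC
Op 9: add ND@5 -> ring=[5:ND,75:NC,91:NB,93:NA]
Op 10: remove NA -> ring=[5:ND,75:NC,91:NB]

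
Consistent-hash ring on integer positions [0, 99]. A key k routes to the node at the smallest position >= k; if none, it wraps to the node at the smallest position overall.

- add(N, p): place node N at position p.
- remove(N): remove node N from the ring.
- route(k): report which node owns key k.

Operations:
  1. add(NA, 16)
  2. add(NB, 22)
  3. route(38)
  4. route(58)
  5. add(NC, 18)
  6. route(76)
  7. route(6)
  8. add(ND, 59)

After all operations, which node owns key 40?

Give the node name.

Answer: ND

Derivation:
Op 1: add NA@16 -> ring=[16:NA]
Op 2: add NB@22 -> ring=[16:NA,22:NB]
Op 3: route key 38: none >= 38, wrap to smallest pos 16 -> NA
Op 4: route key 58: none >= 58, wrap to smallest pos 16 -> NA
Op 5: add NC@18 -> ring=[16:NA,18:NC,22:NB]
Op 6: route key 76: none >= 76, wrap to smallest pos 16 -> NA
Op 7: route key 6: smallest pos >= 6 is 16 -> NA
Op 8: add ND@59 -> ring=[16:NA,18:NC,22:NB,59:ND]
Final route key 40: smallest pos >= 40 is 59 -> ND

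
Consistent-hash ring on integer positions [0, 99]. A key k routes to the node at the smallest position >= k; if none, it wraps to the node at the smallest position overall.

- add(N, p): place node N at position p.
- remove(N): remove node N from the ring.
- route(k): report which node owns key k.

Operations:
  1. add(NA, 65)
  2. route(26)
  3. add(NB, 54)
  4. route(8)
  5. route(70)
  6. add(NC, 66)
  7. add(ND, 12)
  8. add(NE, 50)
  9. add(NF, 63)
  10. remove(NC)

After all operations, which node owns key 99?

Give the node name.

Answer: ND

Derivation:
Op 1: add NA@65 -> ring=[65:NA]
Op 2: route key 26: smallest pos >= 26 is 65 -> NA
Op 3: add NB@54 -> ring=[54:NB,65:NA]
Op 4: route key 8: smallest pos >= 8 is 54 -> NB
Op 5: route key 70: none >= 70, wrap to smallest pos 54 -> NB
Op 6: add NC@66 -> ring=[54:NB,65:NA,66:NC]
Op 7: add ND@12 -> ring=[12:ND,54:NB,65:NA,66:NC]
Op 8: add NE@50 -> ring=[12:ND,50:NE,54:NB,65:NA,66:NC]
Op 9: add NF@63 -> ring=[12:ND,50:NE,54:NB,63:NF,65:NA,66:NC]
Op 10: remove NC -> ring=[12:ND,50:NE,54:NB,63:NF,65:NA]
Final route key 99: none >= 99, wrap to smallest pos 12 -> ND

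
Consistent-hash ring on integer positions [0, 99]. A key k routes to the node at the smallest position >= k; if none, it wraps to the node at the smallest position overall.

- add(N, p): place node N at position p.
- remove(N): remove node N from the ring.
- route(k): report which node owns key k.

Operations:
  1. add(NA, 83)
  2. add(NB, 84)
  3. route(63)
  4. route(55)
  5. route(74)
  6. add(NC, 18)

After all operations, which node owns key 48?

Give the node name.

Answer: NA

Derivation:
Op 1: add NA@83 -> ring=[83:NA]
Op 2: add NB@84 -> ring=[83:NA,84:NB]
Op 3: route key 63: smallest pos >= 63 is 83 -> NA
Op 4: route key 55: smallest pos >= 55 is 83 -> NA
Op 5: route key 74: smallest pos >= 74 is 83 -> NA
Op 6: add NC@18 -> ring=[18:NC,83:NA,84:NB]
Final route key 48: smallest pos >= 48 is 83 -> NA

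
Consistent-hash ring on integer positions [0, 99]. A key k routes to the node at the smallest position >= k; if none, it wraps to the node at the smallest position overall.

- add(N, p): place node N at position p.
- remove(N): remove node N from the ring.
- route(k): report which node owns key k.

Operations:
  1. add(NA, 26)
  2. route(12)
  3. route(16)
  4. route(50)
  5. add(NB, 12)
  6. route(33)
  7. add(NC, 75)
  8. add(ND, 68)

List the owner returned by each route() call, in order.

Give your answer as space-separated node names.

Op 1: add NA@26 -> ring=[26:NA]
Op 2: route key 12: smallest pos >= 12 is 26 -> NA
Op 3: route key 16: smallest pos >= 16 is 26 -> NA
Op 4: route key 50: none >= 50, wrap to smallest pos 26 -> NA
Op 5: add NB@12 -> ring=[12:NB,26:NA]
Op 6: route key 33: none >= 33, wrap to smallest pos 12 -> NB
Op 7: add NC@75 -> ring=[12:NB,26:NA,75:NC]
Op 8: add ND@68 -> ring=[12:NB,26:NA,68:ND,75:NC]

Answer: NA NA NA NB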